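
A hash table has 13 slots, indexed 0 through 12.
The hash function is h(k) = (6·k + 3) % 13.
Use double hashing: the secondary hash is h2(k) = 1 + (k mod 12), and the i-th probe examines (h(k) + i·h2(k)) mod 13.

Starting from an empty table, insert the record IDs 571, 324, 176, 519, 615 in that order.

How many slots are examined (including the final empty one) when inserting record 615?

2

571: h=10 -> slot 10
324: h=10, h2=1, probe 10,11 -> slot 11
176: h=6 -> slot 6
519: h=10, h2=4, probe 10,1 -> slot 1
615: h=1, h2=4, probe 1,5 -> slot 5
Table: [∅, 519, ∅, ∅, ∅, 615, 176, ∅, ∅, ∅, 571, 324, ∅]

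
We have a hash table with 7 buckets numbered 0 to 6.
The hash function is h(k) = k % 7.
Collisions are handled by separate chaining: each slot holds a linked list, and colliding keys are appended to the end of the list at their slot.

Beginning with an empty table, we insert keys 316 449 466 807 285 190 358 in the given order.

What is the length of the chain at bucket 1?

316 → bucket 1
449 → bucket 1 (collision)
466 → bucket 4
807 → bucket 2
285 → bucket 5
190 → bucket 1 (collision)
358 → bucket 1 (collision)
Final buckets:
0: -
1: 316 -> 449 -> 190 -> 358
2: 807
3: -
4: 466
5: 285
6: -

4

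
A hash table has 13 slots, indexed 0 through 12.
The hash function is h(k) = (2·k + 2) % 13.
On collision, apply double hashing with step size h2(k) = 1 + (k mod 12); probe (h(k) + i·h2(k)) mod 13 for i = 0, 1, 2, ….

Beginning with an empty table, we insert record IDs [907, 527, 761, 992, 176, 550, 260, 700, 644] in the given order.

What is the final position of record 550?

907: h=9 -> slot 9
527: h=3 -> slot 3
761: h=3, h2=6, probe 3,9,2 -> slot 2
992: h=10 -> slot 10
176: h=3, h2=9, probe 3,12 -> slot 12
550: h=10, h2=11, probe 10,8 -> slot 8
260: h=2, h2=9, probe 2,11 -> slot 11
700: h=11, h2=5, probe 11,3,8,0 -> slot 0
644: h=3, h2=9, probe 3,12,8,4 -> slot 4
Table: [700, -, 761, 527, 644, -, -, -, 550, 907, 992, 260, 176]

8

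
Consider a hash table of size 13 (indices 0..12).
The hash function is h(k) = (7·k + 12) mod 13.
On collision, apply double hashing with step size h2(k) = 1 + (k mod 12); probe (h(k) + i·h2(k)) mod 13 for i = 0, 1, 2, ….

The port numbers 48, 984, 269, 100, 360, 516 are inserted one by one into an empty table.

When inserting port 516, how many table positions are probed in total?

48 hashes to 10; slot 10 is free => place at 10.
984 hashes to 10, h2=1; 10 taken => place at 11.
269 hashes to 10, h2=6; 10 taken => place at 3.
100 hashes to 10, h2=5; 10 taken => place at 2.
360 hashes to 10, h2=1; 10,11 taken => place at 12.
516 hashes to 10, h2=1; 10,11,12 taken => place at 0.
Table: [516, -, 100, 269, -, -, -, -, -, -, 48, 984, 360]

4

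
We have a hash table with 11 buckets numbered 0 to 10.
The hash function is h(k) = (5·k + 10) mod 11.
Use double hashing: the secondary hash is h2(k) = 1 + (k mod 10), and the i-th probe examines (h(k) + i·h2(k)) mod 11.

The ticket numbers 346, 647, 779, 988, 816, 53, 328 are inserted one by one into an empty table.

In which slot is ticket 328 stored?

7

346: h=2 => slot 2
647: h=0 => slot 0
779: h=0, h2=10, probe 0,10 => slot 10
988: h=0, h2=9, probe 0,9 => slot 9
816: h=9, h2=7, probe 9,5 => slot 5
53: h=0, h2=4, probe 0,4 => slot 4
328: h=0, h2=9, probe 0,9,7 => slot 7
Table: [647, ., 346, ., 53, 816, ., 328, ., 988, 779]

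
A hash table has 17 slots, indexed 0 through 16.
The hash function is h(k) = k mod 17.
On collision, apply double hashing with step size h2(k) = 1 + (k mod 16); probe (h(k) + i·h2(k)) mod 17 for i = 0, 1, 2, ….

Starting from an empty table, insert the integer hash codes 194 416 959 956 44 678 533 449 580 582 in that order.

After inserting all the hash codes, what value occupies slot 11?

Insert 194: h=7, slot 7 empty → index 7.
Insert 416: h=8, slot 8 empty → index 8.
Insert 959: h=7, h2=16, slot 7 occupied → index 6.
Insert 956: h=4, slot 4 empty → index 4.
Insert 44: h=10, slot 10 empty → index 10.
Insert 678: h=15, slot 15 empty → index 15.
Insert 533: h=6, h2=6, slot 6 occupied → index 12.
Insert 449: h=7, h2=2, slot 7 occupied → index 9.
Insert 580: h=2, slot 2 empty → index 2.
Insert 582: h=4, h2=7, slot 4 occupied → index 11.
Table: [—, —, 580, —, 956, —, 959, 194, 416, 449, 44, 582, 533, —, —, 678, —]

582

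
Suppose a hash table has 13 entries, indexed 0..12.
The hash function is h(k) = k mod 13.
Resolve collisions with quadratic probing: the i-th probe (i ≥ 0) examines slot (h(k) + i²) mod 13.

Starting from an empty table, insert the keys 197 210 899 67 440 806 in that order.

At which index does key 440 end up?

Insert 197: h=2, slot 2 empty -> index 2.
Insert 210: h=2, slot 2 occupied -> index 3.
Insert 899: h=2, slots 2,3 occupied -> index 6.
Insert 67: h=2, slots 2,3,6 occupied -> index 11.
Insert 440: h=11, slot 11 occupied -> index 12.
Insert 806: h=0, slot 0 empty -> index 0.
Table: [806, —, 197, 210, —, —, 899, —, —, —, —, 67, 440]

12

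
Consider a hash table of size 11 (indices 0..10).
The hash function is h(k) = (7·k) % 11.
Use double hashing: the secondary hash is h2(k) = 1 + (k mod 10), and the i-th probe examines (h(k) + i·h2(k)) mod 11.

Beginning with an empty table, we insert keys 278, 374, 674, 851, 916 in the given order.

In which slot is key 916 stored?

Insert 278: h=10, slot 10 empty -> index 10.
Insert 374: h=0, slot 0 empty -> index 0.
Insert 674: h=10, h2=5, slot 10 occupied -> index 4.
Insert 851: h=6, slot 6 empty -> index 6.
Insert 916: h=10, h2=7, slots 10,6 occupied -> index 2.
Table: [374, _, 916, _, 674, _, 851, _, _, _, 278]

2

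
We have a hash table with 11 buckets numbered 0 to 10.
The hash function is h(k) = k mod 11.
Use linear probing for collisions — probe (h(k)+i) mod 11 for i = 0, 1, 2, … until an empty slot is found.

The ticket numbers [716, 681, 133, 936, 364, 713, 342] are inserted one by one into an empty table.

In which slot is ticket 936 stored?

3

716: h=1 -> slot 1
681: h=10 -> slot 10
133: h=1, probe 1,2 -> slot 2
936: h=1, probe 1,2,3 -> slot 3
364: h=1, probe 1,2,3,4 -> slot 4
713: h=9 -> slot 9
342: h=1, probe 1,2,3,4,5 -> slot 5
Table: [_, 716, 133, 936, 364, 342, _, _, _, 713, 681]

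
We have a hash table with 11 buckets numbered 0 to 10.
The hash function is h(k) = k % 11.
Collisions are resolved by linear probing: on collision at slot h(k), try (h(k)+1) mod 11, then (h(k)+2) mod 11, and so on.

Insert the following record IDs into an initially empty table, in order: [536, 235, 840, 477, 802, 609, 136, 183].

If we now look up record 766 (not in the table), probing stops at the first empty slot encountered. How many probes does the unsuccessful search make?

6

536: h=8 => slot 8
235: h=4 => slot 4
840: h=4, probe 4,5 => slot 5
477: h=4, probe 4,5,6 => slot 6
802: h=10 => slot 10
609: h=4, probe 4,5,6,7 => slot 7
136: h=4, probe 4,5,6,7,8,9 => slot 9
183: h=7, probe 7,8,9,10,0 => slot 0
Table: [183, -, -, -, 235, 840, 477, 609, 536, 136, 802]
Lookup 766: h=7, probe 7,8,9,10,0,1 → slot 1 empty, not found.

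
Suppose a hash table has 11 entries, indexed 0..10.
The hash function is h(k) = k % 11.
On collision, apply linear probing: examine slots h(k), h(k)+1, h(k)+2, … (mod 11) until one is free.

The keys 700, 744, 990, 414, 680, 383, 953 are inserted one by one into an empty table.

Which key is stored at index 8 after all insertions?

744

700 hashes to 7; slot 7 is free => place at 7.
744 hashes to 7; 7 taken => place at 8.
990 hashes to 0; slot 0 is free => place at 0.
414 hashes to 7; 7,8 taken => place at 9.
680 hashes to 9; 9 taken => place at 10.
383 hashes to 9; 9,10,0 taken => place at 1.
953 hashes to 7; 7,8,9,10,0,1 taken => place at 2.
Table: [990, 383, 953, _, _, _, _, 700, 744, 414, 680]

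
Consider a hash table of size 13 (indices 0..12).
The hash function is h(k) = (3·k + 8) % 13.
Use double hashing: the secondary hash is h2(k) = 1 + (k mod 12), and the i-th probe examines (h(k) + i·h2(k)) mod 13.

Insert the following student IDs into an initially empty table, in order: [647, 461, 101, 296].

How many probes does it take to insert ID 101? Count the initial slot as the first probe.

Insert 647: h=12, slot 12 empty => index 12.
Insert 461: h=0, slot 0 empty => index 0.
Insert 101: h=12, h2=6, slot 12 occupied => index 5.
Insert 296: h=12, h2=9, slot 12 occupied => index 8.
Table: [461, _, _, _, _, 101, _, _, 296, _, _, _, 647]

2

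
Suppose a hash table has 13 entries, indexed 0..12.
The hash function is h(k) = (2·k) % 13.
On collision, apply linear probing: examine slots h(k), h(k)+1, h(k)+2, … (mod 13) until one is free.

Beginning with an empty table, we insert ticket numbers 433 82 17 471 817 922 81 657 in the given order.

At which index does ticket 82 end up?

Insert 433: h=8, slot 8 empty -> index 8.
Insert 82: h=8, slot 8 occupied -> index 9.
Insert 17: h=8, slots 8,9 occupied -> index 10.
Insert 471: h=6, slot 6 empty -> index 6.
Insert 817: h=9, slots 9,10 occupied -> index 11.
Insert 922: h=11, slot 11 occupied -> index 12.
Insert 81: h=6, slot 6 occupied -> index 7.
Insert 657: h=1, slot 1 empty -> index 1.
Table: [—, 657, —, —, —, —, 471, 81, 433, 82, 17, 817, 922]

9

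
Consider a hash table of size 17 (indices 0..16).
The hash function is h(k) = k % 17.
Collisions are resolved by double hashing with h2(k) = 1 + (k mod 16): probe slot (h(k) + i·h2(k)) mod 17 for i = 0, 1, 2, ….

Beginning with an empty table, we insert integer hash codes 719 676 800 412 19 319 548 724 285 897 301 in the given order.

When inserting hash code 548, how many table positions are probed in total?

719: h=5 => slot 5
676: h=13 => slot 13
800: h=1 => slot 1
412: h=4 => slot 4
19: h=2 => slot 2
319: h=13, h2=16, probe 13,12 => slot 12
548: h=4, h2=5, probe 4,9 => slot 9
724: h=10 => slot 10
285: h=13, h2=14, probe 13,10,7 => slot 7
897: h=13, h2=2, probe 13,15 => slot 15
301: h=12, h2=14, probe 12,9,6 => slot 6
Table: [—, 800, 19, —, 412, 719, 301, 285, —, 548, 724, —, 319, 676, —, 897, —]

2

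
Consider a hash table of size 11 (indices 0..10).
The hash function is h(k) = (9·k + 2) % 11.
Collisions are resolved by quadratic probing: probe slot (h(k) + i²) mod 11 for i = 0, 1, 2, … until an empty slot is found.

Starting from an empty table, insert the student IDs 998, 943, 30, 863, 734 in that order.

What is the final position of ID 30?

1

998: h=8 -> slot 8
943: h=8, probe 8,9 -> slot 9
30: h=8, probe 8,9,1 -> slot 1
863: h=3 -> slot 3
734: h=8, probe 8,9,1,6 -> slot 6
Table: [-, 30, -, 863, -, -, 734, -, 998, 943, -]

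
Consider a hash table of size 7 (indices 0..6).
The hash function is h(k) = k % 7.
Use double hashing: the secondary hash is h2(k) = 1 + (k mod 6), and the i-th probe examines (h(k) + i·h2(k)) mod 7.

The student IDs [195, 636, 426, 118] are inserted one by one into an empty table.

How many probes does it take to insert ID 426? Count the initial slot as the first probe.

195: h=6 -> slot 6
636: h=6, h2=1, probe 6,0 -> slot 0
426: h=6, h2=1, probe 6,0,1 -> slot 1
118: h=6, h2=5, probe 6,4 -> slot 4
Table: [636, 426, ., ., 118, ., 195]

3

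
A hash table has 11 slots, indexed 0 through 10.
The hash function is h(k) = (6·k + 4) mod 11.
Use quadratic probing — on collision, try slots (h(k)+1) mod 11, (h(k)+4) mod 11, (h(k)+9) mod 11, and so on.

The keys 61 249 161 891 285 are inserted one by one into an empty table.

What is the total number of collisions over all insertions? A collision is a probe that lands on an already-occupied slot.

61 hashes to 7; slot 7 is free => place at 7.
249 hashes to 2; slot 2 is free => place at 2.
161 hashes to 2; 2 taken => place at 3.
891 hashes to 4; slot 4 is free => place at 4.
285 hashes to 9; slot 9 is free => place at 9.
Table: [., ., 249, 161, 891, ., ., 61, ., 285, .]

1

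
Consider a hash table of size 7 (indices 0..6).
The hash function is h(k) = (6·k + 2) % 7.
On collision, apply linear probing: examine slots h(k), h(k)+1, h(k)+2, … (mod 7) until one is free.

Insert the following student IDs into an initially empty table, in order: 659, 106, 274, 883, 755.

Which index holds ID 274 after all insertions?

Insert 659: h=1, slot 1 empty → index 1.
Insert 106: h=1, slot 1 occupied → index 2.
Insert 274: h=1, slots 1,2 occupied → index 3.
Insert 883: h=1, slots 1,2,3 occupied → index 4.
Insert 755: h=3, slots 3,4 occupied → index 5.
Table: [., 659, 106, 274, 883, 755, .]

3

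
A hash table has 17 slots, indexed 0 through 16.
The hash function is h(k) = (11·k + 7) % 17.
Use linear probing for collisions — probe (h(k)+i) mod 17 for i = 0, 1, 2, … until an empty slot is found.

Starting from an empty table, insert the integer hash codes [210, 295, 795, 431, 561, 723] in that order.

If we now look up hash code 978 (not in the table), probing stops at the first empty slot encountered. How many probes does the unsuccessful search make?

6

Insert 210: h=5, slot 5 empty → index 5.
Insert 295: h=5, slot 5 occupied → index 6.
Insert 795: h=14, slot 14 empty → index 14.
Insert 431: h=5, slots 5,6 occupied → index 7.
Insert 561: h=7, slot 7 occupied → index 8.
Insert 723: h=4, slot 4 empty → index 4.
Table: [., ., ., ., 723, 210, 295, 431, 561, ., ., ., ., ., 795, ., .]
Lookup 978: h=4, probe 4,5,6,7,8,9 → slot 9 empty, not found.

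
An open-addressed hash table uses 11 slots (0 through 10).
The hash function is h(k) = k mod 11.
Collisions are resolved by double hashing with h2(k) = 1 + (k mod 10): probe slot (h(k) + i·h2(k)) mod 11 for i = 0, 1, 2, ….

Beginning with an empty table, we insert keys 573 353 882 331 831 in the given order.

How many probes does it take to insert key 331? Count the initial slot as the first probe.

573 hashes to 1; slot 1 is free → place at 1.
353 hashes to 1, h2=4; 1 taken → place at 5.
882 hashes to 2; slot 2 is free → place at 2.
331 hashes to 1, h2=2; 1 taken → place at 3.
831 hashes to 6; slot 6 is free → place at 6.
Table: [-, 573, 882, 331, -, 353, 831, -, -, -, -]

2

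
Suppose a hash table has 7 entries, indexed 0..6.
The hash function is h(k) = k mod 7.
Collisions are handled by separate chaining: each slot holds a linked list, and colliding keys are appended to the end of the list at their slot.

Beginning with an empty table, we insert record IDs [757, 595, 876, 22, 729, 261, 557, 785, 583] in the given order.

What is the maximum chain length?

757 → bucket 1
595 → bucket 0
876 → bucket 1 (collision)
22 → bucket 1 (collision)
729 → bucket 1 (collision)
261 → bucket 2
557 → bucket 4
785 → bucket 1 (collision)
583 → bucket 2 (collision)
Final buckets:
0: 595
1: 757 -> 876 -> 22 -> 729 -> 785
2: 261 -> 583
3: .
4: 557
5: .
6: .

5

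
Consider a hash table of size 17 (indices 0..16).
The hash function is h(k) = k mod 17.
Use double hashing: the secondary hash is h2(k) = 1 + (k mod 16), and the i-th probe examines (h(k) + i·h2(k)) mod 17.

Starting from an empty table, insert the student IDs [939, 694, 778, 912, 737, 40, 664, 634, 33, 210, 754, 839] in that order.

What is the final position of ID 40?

15

939: h=4 -> slot 4
694: h=14 -> slot 14
778: h=13 -> slot 13
912: h=11 -> slot 11
737: h=6 -> slot 6
40: h=6, h2=9, probe 6,15 -> slot 15
664: h=1 -> slot 1
634: h=5 -> slot 5
33: h=16 -> slot 16
210: h=6, h2=3, probe 6,9 -> slot 9
754: h=6, h2=3, probe 6,9,12 -> slot 12
839: h=6, h2=8, probe 6,14,5,13,4,12,3 -> slot 3
Table: [∅, 664, ∅, 839, 939, 634, 737, ∅, ∅, 210, ∅, 912, 754, 778, 694, 40, 33]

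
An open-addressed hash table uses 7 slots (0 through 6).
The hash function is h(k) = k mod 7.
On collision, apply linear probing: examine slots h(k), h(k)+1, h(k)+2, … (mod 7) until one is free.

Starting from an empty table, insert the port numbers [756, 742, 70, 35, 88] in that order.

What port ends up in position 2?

756: h=0 => slot 0
742: h=0, probe 0,1 => slot 1
70: h=0, probe 0,1,2 => slot 2
35: h=0, probe 0,1,2,3 => slot 3
88: h=4 => slot 4
Table: [756, 742, 70, 35, 88, _, _]

70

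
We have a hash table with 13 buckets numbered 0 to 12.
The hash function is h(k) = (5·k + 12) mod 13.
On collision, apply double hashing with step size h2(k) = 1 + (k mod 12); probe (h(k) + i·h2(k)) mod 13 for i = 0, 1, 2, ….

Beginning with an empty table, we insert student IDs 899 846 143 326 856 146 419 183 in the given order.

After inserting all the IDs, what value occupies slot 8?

183

899 hashes to 9; slot 9 is free → place at 9.
846 hashes to 4; slot 4 is free → place at 4.
143 hashes to 12; slot 12 is free → place at 12.
326 hashes to 4, h2=3; 4 taken → place at 7.
856 hashes to 2; slot 2 is free → place at 2.
146 hashes to 1; slot 1 is free → place at 1.
419 hashes to 1, h2=12; 1 taken → place at 0.
183 hashes to 4, h2=4; 4 taken → place at 8.
Table: [419, 146, 856, ., 846, ., ., 326, 183, 899, ., ., 143]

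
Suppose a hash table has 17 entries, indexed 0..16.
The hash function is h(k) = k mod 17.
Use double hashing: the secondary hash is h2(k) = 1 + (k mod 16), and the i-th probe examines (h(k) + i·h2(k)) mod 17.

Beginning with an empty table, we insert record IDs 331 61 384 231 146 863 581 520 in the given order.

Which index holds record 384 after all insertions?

11

331 hashes to 8; slot 8 is free => place at 8.
61 hashes to 10; slot 10 is free => place at 10.
384 hashes to 10, h2=1; 10 taken => place at 11.
231 hashes to 10, h2=8; 10 taken => place at 1.
146 hashes to 10, h2=3; 10 taken => place at 13.
863 hashes to 13, h2=16; 13 taken => place at 12.
581 hashes to 3; slot 3 is free => place at 3.
520 hashes to 10, h2=9; 10 taken => place at 2.
Table: [-, 231, 520, 581, -, -, -, -, 331, -, 61, 384, 863, 146, -, -, -]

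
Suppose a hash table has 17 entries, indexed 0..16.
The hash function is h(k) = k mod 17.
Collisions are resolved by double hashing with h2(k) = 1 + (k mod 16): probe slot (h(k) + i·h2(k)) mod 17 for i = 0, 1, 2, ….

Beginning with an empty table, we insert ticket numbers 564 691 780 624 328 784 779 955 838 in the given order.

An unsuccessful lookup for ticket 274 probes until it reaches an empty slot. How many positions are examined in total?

Insert 564: h=3, slot 3 empty => index 3.
Insert 691: h=11, slot 11 empty => index 11.
Insert 780: h=15, slot 15 empty => index 15.
Insert 624: h=12, slot 12 empty => index 12.
Insert 328: h=5, slot 5 empty => index 5.
Insert 784: h=2, slot 2 empty => index 2.
Insert 779: h=14, slot 14 empty => index 14.
Insert 955: h=3, h2=12, slots 3,15 occupied => index 10.
Insert 838: h=5, h2=7, slots 5,12,2 occupied => index 9.
Table: [., ., 784, 564, ., 328, ., ., ., 838, 955, 691, 624, ., 779, 780, .]
Lookup 274: h=2, h2=3, probe 2,5,8 → slot 8 empty, not found.

3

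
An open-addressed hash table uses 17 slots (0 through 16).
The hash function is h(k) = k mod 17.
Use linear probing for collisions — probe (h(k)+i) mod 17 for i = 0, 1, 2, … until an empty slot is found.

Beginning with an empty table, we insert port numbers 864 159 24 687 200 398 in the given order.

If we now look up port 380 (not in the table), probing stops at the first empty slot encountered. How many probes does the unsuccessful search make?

5

Insert 864: h=14, slot 14 empty -> index 14.
Insert 159: h=6, slot 6 empty -> index 6.
Insert 24: h=7, slot 7 empty -> index 7.
Insert 687: h=7, slot 7 occupied -> index 8.
Insert 200: h=13, slot 13 empty -> index 13.
Insert 398: h=7, slots 7,8 occupied -> index 9.
Table: [—, —, —, —, —, —, 159, 24, 687, 398, —, —, —, 200, 864, —, —]
Lookup 380: h=6, probe 6,7,8,9,10 → slot 10 empty, not found.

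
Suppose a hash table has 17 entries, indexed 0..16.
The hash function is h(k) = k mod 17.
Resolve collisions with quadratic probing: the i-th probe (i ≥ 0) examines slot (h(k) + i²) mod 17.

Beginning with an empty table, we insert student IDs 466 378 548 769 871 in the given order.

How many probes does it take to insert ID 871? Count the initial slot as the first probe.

4

Insert 466: h=7, slot 7 empty -> index 7.
Insert 378: h=4, slot 4 empty -> index 4.
Insert 548: h=4, slot 4 occupied -> index 5.
Insert 769: h=4, slots 4,5 occupied -> index 8.
Insert 871: h=4, slots 4,5,8 occupied -> index 13.
Table: [-, -, -, -, 378, 548, -, 466, 769, -, -, -, -, 871, -, -, -]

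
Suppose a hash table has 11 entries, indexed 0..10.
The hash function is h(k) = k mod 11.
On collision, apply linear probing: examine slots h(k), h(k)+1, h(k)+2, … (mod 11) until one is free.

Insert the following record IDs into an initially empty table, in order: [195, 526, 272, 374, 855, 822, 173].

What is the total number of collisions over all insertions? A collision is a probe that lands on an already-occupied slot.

195 hashes to 8; slot 8 is free => place at 8.
526 hashes to 9; slot 9 is free => place at 9.
272 hashes to 8; 8,9 taken => place at 10.
374 hashes to 0; slot 0 is free => place at 0.
855 hashes to 8; 8,9,10,0 taken => place at 1.
822 hashes to 8; 8,9,10,0,1 taken => place at 2.
173 hashes to 8; 8,9,10,0,1,2 taken => place at 3.
Table: [374, 855, 822, 173, _, _, _, _, 195, 526, 272]

17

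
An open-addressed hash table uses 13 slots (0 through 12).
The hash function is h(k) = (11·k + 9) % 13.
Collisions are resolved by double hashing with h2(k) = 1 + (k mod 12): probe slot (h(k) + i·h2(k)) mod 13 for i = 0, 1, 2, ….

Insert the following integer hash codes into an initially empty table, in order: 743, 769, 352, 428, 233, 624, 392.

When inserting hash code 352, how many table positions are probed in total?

Insert 743: h=5, slot 5 empty -> index 5.
Insert 769: h=5, h2=2, slot 5 occupied -> index 7.
Insert 352: h=7, h2=5, slot 7 occupied -> index 12.
Insert 428: h=11, slot 11 empty -> index 11.
Insert 233: h=11, h2=6, slot 11 occupied -> index 4.
Insert 624: h=9, slot 9 empty -> index 9.
Insert 392: h=5, h2=9, slot 5 occupied -> index 1.
Table: [∅, 392, ∅, ∅, 233, 743, ∅, 769, ∅, 624, ∅, 428, 352]

2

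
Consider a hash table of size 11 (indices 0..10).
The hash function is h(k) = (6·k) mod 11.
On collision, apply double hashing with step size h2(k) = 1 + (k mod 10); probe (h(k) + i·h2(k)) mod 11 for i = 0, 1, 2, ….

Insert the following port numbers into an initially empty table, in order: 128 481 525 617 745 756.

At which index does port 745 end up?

5

128: h=9 -> slot 9
481: h=4 -> slot 4
525: h=4, h2=6, probe 4,10 -> slot 10
617: h=6 -> slot 6
745: h=4, h2=6, probe 4,10,5 -> slot 5
756: h=4, h2=7, probe 4,0 -> slot 0
Table: [756, ∅, ∅, ∅, 481, 745, 617, ∅, ∅, 128, 525]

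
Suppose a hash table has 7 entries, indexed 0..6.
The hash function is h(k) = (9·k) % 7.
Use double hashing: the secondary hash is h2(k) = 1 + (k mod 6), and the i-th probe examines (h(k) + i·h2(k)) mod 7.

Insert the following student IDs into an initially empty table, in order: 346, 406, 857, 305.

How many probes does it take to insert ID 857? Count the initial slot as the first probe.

2

346: h=6 → slot 6
406: h=0 → slot 0
857: h=6, h2=6, probe 6,5 → slot 5
305: h=1 → slot 1
Table: [406, 305, —, —, —, 857, 346]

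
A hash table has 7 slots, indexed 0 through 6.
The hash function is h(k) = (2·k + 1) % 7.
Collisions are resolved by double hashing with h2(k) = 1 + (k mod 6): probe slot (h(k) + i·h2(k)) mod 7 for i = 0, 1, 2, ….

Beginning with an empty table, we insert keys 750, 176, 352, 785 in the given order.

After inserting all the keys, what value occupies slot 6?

176

750: h=3 -> slot 3
176: h=3, h2=3, probe 3,6 -> slot 6
352: h=5 -> slot 5
785: h=3, h2=6, probe 3,2 -> slot 2
Table: [∅, ∅, 785, 750, ∅, 352, 176]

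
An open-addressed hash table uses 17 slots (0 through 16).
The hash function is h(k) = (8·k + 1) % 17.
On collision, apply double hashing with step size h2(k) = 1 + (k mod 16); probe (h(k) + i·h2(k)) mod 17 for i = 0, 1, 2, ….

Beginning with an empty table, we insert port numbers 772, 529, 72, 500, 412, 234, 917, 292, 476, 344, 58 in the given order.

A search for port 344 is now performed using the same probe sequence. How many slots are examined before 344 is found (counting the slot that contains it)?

4

772 hashes to 6; slot 6 is free -> place at 6.
529 hashes to 0; slot 0 is free -> place at 0.
72 hashes to 16; slot 16 is free -> place at 16.
500 hashes to 6, h2=5; 6 taken -> place at 11.
412 hashes to 16, h2=13; 16 taken -> place at 12.
234 hashes to 3; slot 3 is free -> place at 3.
917 hashes to 10; slot 10 is free -> place at 10.
292 hashes to 8; slot 8 is free -> place at 8.
476 hashes to 1; slot 1 is free -> place at 1.
344 hashes to 16, h2=9; 16,8,0 taken -> place at 9.
58 hashes to 6, h2=11; 6,0,11 taken -> place at 5.
Table: [529, 476, -, 234, -, 58, 772, -, 292, 344, 917, 500, 412, -, -, -, 72]
Lookup 344: h=16, h2=9, probe 16,8,0,9 → found at 9.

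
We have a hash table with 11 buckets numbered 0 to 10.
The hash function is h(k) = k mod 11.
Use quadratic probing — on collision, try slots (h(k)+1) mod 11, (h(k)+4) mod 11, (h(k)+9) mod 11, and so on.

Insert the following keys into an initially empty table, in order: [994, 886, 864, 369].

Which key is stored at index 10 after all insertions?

Insert 994: h=4, slot 4 empty -> index 4.
Insert 886: h=6, slot 6 empty -> index 6.
Insert 864: h=6, slot 6 occupied -> index 7.
Insert 369: h=6, slots 6,7 occupied -> index 10.
Table: [., ., ., ., 994, ., 886, 864, ., ., 369]

369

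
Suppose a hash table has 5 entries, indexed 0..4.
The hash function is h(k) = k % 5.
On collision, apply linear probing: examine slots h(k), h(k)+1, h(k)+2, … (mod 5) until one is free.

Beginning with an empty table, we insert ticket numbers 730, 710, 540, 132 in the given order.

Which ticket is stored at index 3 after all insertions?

730 hashes to 0; slot 0 is free -> place at 0.
710 hashes to 0; 0 taken -> place at 1.
540 hashes to 0; 0,1 taken -> place at 2.
132 hashes to 2; 2 taken -> place at 3.
Table: [730, 710, 540, 132, -]

132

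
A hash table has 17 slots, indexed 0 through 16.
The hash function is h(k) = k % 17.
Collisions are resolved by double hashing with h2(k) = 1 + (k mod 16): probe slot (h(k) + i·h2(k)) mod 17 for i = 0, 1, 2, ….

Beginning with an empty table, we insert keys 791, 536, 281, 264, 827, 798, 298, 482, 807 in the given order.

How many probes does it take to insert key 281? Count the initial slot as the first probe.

791: h=9 => slot 9
536: h=9, h2=9, probe 9,1 => slot 1
281: h=9, h2=10, probe 9,2 => slot 2
264: h=9, h2=9, probe 9,1,10 => slot 10
827: h=11 => slot 11
798: h=16 => slot 16
298: h=9, h2=11, probe 9,3 => slot 3
482: h=6 => slot 6
807: h=8 => slot 8
Table: [-, 536, 281, 298, -, -, 482, -, 807, 791, 264, 827, -, -, -, -, 798]

2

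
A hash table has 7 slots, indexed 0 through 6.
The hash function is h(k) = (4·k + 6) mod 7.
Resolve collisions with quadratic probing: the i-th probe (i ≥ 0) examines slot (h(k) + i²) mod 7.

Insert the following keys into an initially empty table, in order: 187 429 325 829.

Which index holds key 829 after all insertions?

187: h=5 → slot 5
429: h=0 → slot 0
325: h=4 → slot 4
829: h=4, probe 4,5,1 → slot 1
Table: [429, 829, ., ., 325, 187, .]

1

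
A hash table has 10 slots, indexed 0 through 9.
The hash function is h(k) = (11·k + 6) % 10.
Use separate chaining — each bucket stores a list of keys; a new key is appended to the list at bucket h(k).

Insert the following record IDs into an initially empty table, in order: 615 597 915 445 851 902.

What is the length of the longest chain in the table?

3

615 -> bucket 1
597 -> bucket 3
915 -> bucket 1 (collision)
445 -> bucket 1 (collision)
851 -> bucket 7
902 -> bucket 8
Final buckets:
0: _
1: 615 -> 915 -> 445
2: _
3: 597
4: _
5: _
6: _
7: 851
8: 902
9: _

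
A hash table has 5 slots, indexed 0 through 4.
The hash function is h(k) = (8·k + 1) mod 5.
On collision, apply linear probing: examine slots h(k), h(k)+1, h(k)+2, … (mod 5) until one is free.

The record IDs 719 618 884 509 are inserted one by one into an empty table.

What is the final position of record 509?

1

719: h=3 → slot 3
618: h=0 → slot 0
884: h=3, probe 3,4 → slot 4
509: h=3, probe 3,4,0,1 → slot 1
Table: [618, 509, —, 719, 884]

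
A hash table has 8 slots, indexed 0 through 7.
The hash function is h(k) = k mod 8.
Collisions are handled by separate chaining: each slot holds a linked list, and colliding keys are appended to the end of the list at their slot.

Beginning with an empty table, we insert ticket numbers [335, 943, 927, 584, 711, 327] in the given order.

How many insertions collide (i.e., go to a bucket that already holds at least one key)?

4

Insert 335: h=7, bucket 7 empty → new chain.
Insert 943: h=7, bucket 7 nonempty → append to chain.
Insert 927: h=7, bucket 7 nonempty → append to chain.
Insert 584: h=0, bucket 0 empty → new chain.
Insert 711: h=7, bucket 7 nonempty → append to chain.
Insert 327: h=7, bucket 7 nonempty → append to chain.
Final buckets:
0: 584
1: .
2: .
3: .
4: .
5: .
6: .
7: 335 -> 943 -> 927 -> 711 -> 327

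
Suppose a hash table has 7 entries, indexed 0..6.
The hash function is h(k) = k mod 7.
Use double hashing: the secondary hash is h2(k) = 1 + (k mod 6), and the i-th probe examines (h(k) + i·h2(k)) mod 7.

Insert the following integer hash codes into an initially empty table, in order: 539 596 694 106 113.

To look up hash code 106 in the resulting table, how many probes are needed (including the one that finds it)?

3

Insert 539: h=0, slot 0 empty => index 0.
Insert 596: h=1, slot 1 empty => index 1.
Insert 694: h=1, h2=5, slot 1 occupied => index 6.
Insert 106: h=1, h2=5, slots 1,6 occupied => index 4.
Insert 113: h=1, h2=6, slots 1,0,6 occupied => index 5.
Table: [539, 596, ., ., 106, 113, 694]
Lookup 106: h=1, h2=5, probe 1,6,4 → found at 4.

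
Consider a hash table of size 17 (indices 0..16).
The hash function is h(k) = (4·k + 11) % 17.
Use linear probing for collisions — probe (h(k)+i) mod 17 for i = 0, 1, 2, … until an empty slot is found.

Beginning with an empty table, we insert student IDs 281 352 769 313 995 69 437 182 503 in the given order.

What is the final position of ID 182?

11

281 hashes to 13; slot 13 is free => place at 13.
352 hashes to 8; slot 8 is free => place at 8.
769 hashes to 10; slot 10 is free => place at 10.
313 hashes to 5; slot 5 is free => place at 5.
995 hashes to 13; 13 taken => place at 14.
69 hashes to 15; slot 15 is free => place at 15.
437 hashes to 8; 8 taken => place at 9.
182 hashes to 8; 8,9,10 taken => place at 11.
503 hashes to 0; slot 0 is free => place at 0.
Table: [503, -, -, -, -, 313, -, -, 352, 437, 769, 182, -, 281, 995, 69, -]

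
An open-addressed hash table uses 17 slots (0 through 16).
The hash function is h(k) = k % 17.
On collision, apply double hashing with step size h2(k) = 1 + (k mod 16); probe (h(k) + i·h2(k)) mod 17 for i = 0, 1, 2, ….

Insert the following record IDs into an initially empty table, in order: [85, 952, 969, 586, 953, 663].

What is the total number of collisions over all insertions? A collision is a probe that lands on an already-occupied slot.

4

Insert 85: h=0, slot 0 empty => index 0.
Insert 952: h=0, h2=9, slot 0 occupied => index 9.
Insert 969: h=0, h2=10, slot 0 occupied => index 10.
Insert 586: h=8, slot 8 empty => index 8.
Insert 953: h=1, slot 1 empty => index 1.
Insert 663: h=0, h2=8, slots 0,8 occupied => index 16.
Table: [85, 953, -, -, -, -, -, -, 586, 952, 969, -, -, -, -, -, 663]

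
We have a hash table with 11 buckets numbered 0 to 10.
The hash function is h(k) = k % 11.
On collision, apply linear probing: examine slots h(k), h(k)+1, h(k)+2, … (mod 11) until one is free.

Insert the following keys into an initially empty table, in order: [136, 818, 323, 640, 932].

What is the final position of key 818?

136: h=4 → slot 4
818: h=4, probe 4,5 → slot 5
323: h=4, probe 4,5,6 → slot 6
640: h=2 → slot 2
932: h=8 → slot 8
Table: [∅, ∅, 640, ∅, 136, 818, 323, ∅, 932, ∅, ∅]

5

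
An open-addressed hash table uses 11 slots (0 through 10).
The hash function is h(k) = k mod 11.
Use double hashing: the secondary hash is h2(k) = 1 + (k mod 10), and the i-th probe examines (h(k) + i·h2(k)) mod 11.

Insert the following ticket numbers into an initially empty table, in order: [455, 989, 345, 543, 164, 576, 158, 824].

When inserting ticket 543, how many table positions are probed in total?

455: h=4 → slot 4
989: h=10 → slot 10
345: h=4, h2=6, probe 4,10,5 → slot 5
543: h=4, h2=4, probe 4,8 → slot 8
164: h=10, h2=5, probe 10,4,9 → slot 9
576: h=4, h2=7, probe 4,0 → slot 0
158: h=4, h2=9, probe 4,2 → slot 2
824: h=10, h2=5, probe 10,4,9,3 → slot 3
Table: [576, _, 158, 824, 455, 345, _, _, 543, 164, 989]

2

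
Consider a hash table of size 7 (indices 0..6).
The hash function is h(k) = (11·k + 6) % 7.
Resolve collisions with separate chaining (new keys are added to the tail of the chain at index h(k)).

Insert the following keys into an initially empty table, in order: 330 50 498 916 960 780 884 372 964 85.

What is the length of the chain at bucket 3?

330 -> bucket 3
50 -> bucket 3 (collision)
498 -> bucket 3 (collision)
916 -> bucket 2
960 -> bucket 3 (collision)
780 -> bucket 4
884 -> bucket 0
372 -> bucket 3 (collision)
964 -> bucket 5
85 -> bucket 3 (collision)
Final buckets:
0: 884
1: ∅
2: 916
3: 330 -> 50 -> 498 -> 960 -> 372 -> 85
4: 780
5: 964
6: ∅

6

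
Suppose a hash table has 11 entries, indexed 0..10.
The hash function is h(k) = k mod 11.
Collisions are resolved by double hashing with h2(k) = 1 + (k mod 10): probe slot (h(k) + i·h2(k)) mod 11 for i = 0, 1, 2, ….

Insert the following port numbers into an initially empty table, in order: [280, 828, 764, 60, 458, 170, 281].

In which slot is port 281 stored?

Insert 280: h=5, slot 5 empty → index 5.
Insert 828: h=3, slot 3 empty → index 3.
Insert 764: h=5, h2=5, slot 5 occupied → index 10.
Insert 60: h=5, h2=1, slot 5 occupied → index 6.
Insert 458: h=7, slot 7 empty → index 7.
Insert 170: h=5, h2=1, slots 5,6,7 occupied → index 8.
Insert 281: h=6, h2=2, slots 6,8,10 occupied → index 1.
Table: [∅, 281, ∅, 828, ∅, 280, 60, 458, 170, ∅, 764]

1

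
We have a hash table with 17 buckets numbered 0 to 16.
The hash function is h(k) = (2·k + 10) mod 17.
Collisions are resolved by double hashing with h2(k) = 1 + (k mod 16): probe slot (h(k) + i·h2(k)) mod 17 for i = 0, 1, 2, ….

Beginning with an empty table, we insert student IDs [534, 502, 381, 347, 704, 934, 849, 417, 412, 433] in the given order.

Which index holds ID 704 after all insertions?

534: h=7 => slot 7
502: h=11 => slot 11
381: h=7, h2=14, probe 7,4 => slot 4
347: h=7, h2=12, probe 7,2 => slot 2
704: h=7, h2=1, probe 7,8 => slot 8
934: h=8, h2=7, probe 8,15 => slot 15
849: h=8, h2=2, probe 8,10 => slot 10
417: h=11, h2=2, probe 11,13 => slot 13
412: h=1 => slot 1
433: h=9 => slot 9
Table: [∅, 412, 347, ∅, 381, ∅, ∅, 534, 704, 433, 849, 502, ∅, 417, ∅, 934, ∅]

8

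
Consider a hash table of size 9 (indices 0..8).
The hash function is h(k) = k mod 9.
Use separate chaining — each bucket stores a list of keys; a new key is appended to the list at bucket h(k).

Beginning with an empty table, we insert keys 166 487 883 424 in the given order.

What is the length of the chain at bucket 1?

3

Insert 166: h=4, bucket 4 empty -> new chain.
Insert 487: h=1, bucket 1 empty -> new chain.
Insert 883: h=1, bucket 1 nonempty -> append to chain.
Insert 424: h=1, bucket 1 nonempty -> append to chain.
Final buckets:
0: _
1: 487 -> 883 -> 424
2: _
3: _
4: 166
5: _
6: _
7: _
8: _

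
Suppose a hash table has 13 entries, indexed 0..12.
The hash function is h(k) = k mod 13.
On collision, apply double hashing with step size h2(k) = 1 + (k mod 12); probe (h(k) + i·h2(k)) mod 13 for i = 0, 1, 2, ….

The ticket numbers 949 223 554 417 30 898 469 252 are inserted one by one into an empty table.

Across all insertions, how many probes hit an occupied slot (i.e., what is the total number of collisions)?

2

949: h=0 -> slot 0
223: h=2 -> slot 2
554: h=8 -> slot 8
417: h=1 -> slot 1
30: h=4 -> slot 4
898: h=1, h2=11, probe 1,12 -> slot 12
469: h=1, h2=2, probe 1,3 -> slot 3
252: h=5 -> slot 5
Table: [949, 417, 223, 469, 30, 252, -, -, 554, -, -, -, 898]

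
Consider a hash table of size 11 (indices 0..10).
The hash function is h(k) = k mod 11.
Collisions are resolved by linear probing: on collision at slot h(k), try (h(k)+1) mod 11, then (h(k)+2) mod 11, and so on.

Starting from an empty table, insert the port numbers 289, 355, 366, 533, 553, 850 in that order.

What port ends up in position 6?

Insert 289: h=3, slot 3 empty => index 3.
Insert 355: h=3, slot 3 occupied => index 4.
Insert 366: h=3, slots 3,4 occupied => index 5.
Insert 533: h=5, slot 5 occupied => index 6.
Insert 553: h=3, slots 3,4,5,6 occupied => index 7.
Insert 850: h=3, slots 3,4,5,6,7 occupied => index 8.
Table: [—, —, —, 289, 355, 366, 533, 553, 850, —, —]

533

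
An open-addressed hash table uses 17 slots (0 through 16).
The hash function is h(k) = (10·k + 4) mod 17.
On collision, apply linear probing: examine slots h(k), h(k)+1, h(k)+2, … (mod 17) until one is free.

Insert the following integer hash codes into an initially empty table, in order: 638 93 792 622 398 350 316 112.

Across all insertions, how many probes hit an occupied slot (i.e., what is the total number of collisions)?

Insert 638: h=9, slot 9 empty -> index 9.
Insert 93: h=16, slot 16 empty -> index 16.
Insert 792: h=2, slot 2 empty -> index 2.
Insert 622: h=2, slot 2 occupied -> index 3.
Insert 398: h=6, slot 6 empty -> index 6.
Insert 350: h=2, slots 2,3 occupied -> index 4.
Insert 316: h=2, slots 2,3,4 occupied -> index 5.
Insert 112: h=2, slots 2,3,4,5,6 occupied -> index 7.
Table: [., ., 792, 622, 350, 316, 398, 112, ., 638, ., ., ., ., ., ., 93]

11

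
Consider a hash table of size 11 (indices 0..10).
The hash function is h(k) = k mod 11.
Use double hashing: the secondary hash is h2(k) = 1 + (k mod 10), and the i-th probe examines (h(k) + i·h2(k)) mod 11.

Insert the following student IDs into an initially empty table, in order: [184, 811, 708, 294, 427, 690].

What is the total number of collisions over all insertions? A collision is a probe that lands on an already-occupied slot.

184 hashes to 8; slot 8 is free → place at 8.
811 hashes to 8, h2=2; 8 taken → place at 10.
708 hashes to 4; slot 4 is free → place at 4.
294 hashes to 8, h2=5; 8 taken → place at 2.
427 hashes to 9; slot 9 is free → place at 9.
690 hashes to 8, h2=1; 8,9,10 taken → place at 0.
Table: [690, -, 294, -, 708, -, -, -, 184, 427, 811]

5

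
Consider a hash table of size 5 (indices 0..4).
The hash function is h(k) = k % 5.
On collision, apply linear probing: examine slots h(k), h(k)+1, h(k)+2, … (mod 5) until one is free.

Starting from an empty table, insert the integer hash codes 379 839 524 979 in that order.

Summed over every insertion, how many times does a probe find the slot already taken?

6

379 hashes to 4; slot 4 is free -> place at 4.
839 hashes to 4; 4 taken -> place at 0.
524 hashes to 4; 4,0 taken -> place at 1.
979 hashes to 4; 4,0,1 taken -> place at 2.
Table: [839, 524, 979, -, 379]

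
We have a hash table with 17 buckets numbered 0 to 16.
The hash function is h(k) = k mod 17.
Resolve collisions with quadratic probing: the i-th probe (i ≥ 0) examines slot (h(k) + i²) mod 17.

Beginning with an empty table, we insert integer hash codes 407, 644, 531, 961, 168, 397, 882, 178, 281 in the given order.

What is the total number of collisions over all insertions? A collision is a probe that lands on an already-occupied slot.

407 hashes to 16; slot 16 is free => place at 16.
644 hashes to 15; slot 15 is free => place at 15.
531 hashes to 4; slot 4 is free => place at 4.
961 hashes to 9; slot 9 is free => place at 9.
168 hashes to 15; 15,16 taken => place at 2.
397 hashes to 6; slot 6 is free => place at 6.
882 hashes to 15; 15,16,2 taken => place at 7.
178 hashes to 8; slot 8 is free => place at 8.
281 hashes to 9; 9 taken => place at 10.
Table: [-, -, 168, -, 531, -, 397, 882, 178, 961, 281, -, -, -, -, 644, 407]

6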